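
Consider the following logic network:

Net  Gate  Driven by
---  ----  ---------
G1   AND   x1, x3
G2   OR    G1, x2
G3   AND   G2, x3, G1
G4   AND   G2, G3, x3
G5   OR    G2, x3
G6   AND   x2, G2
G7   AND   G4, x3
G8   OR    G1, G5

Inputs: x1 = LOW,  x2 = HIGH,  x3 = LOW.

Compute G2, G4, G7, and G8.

G1 = x1 AND x3 = LOW AND LOW = LOW
G2 = G1 OR x2 = LOW OR HIGH = HIGH
G3 = G2 AND x3 AND G1 = HIGH AND LOW AND LOW = LOW
G4 = G2 AND G3 AND x3 = HIGH AND LOW AND LOW = LOW
G5 = G2 OR x3 = HIGH OR LOW = HIGH
G7 = G4 AND x3 = LOW AND LOW = LOW
G8 = G1 OR G5 = LOW OR HIGH = HIGH

G2 = HIGH; G4 = LOW; G7 = LOW; G8 = HIGH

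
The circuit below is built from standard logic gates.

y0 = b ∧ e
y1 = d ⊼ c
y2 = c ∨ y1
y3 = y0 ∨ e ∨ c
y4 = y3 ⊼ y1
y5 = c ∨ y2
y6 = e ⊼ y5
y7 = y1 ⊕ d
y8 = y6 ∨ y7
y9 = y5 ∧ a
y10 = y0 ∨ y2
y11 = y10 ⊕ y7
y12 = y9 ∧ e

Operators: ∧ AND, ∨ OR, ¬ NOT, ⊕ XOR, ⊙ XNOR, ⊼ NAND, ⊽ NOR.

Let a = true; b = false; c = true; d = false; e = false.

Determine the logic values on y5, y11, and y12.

y0 = b AND e = false AND false = false
y1 = d NAND c = false NAND true = true
y2 = c OR y1 = true OR true = true
y5 = c OR y2 = true OR true = true
y7 = y1 XOR d = true XOR false = true
y9 = y5 AND a = true AND true = true
y10 = y0 OR y2 = false OR true = true
y11 = y10 XOR y7 = true XOR true = false
y12 = y9 AND e = true AND false = false

y5 = true, y11 = false, y12 = false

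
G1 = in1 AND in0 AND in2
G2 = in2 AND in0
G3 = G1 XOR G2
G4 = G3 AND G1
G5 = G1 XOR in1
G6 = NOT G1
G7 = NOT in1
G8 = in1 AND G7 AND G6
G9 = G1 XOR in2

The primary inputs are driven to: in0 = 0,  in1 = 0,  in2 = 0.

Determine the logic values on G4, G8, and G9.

G4 = 0  G8 = 0  G9 = 0

G1 = in1 AND in0 AND in2 = 0 AND 0 AND 0 = 0
G2 = in2 AND in0 = 0 AND 0 = 0
G3 = G1 XOR G2 = 0 XOR 0 = 0
G4 = G3 AND G1 = 0 AND 0 = 0
G6 = NOT G1 = NOT 0 = 1
G7 = NOT in1 = NOT 0 = 1
G8 = in1 AND G7 AND G6 = 0 AND 1 AND 1 = 0
G9 = G1 XOR in2 = 0 XOR 0 = 0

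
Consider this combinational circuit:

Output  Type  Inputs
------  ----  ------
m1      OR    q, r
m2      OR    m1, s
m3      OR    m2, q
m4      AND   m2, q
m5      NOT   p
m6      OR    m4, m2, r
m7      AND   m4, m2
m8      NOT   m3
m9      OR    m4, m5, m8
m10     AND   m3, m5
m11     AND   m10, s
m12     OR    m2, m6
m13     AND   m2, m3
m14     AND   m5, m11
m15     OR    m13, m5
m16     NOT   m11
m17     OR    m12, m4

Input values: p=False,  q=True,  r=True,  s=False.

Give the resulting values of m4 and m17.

m4 = True, m17 = True

m1 = q OR r = True OR True = True
m2 = m1 OR s = True OR False = True
m4 = m2 AND q = True AND True = True
m6 = m4 OR m2 OR r = True OR True OR True = True
m12 = m2 OR m6 = True OR True = True
m17 = m12 OR m4 = True OR True = True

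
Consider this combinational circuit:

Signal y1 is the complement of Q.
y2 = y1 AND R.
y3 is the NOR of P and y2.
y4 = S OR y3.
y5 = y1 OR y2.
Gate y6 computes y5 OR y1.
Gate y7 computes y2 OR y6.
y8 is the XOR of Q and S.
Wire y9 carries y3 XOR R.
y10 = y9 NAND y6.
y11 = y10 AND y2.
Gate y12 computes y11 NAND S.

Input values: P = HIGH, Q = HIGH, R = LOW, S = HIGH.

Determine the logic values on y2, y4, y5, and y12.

y2 = LOW; y4 = HIGH; y5 = LOW; y12 = HIGH

y1 = NOT Q = NOT HIGH = LOW
y2 = y1 AND R = LOW AND LOW = LOW
y3 = P NOR y2 = HIGH NOR LOW = LOW
y4 = S OR y3 = HIGH OR LOW = HIGH
y5 = y1 OR y2 = LOW OR LOW = LOW
y6 = y5 OR y1 = LOW OR LOW = LOW
y9 = y3 XOR R = LOW XOR LOW = LOW
y10 = y9 NAND y6 = LOW NAND LOW = HIGH
y11 = y10 AND y2 = HIGH AND LOW = LOW
y12 = y11 NAND S = LOW NAND HIGH = HIGH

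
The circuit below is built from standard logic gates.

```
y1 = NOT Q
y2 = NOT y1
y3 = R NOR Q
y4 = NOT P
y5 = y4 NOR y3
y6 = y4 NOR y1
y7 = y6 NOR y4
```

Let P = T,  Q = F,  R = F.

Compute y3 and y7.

y1 = NOT Q = NOT F = T
y3 = R NOR Q = F NOR F = T
y4 = NOT P = NOT T = F
y6 = y4 NOR y1 = F NOR T = F
y7 = y6 NOR y4 = F NOR F = T

y3 = T, y7 = T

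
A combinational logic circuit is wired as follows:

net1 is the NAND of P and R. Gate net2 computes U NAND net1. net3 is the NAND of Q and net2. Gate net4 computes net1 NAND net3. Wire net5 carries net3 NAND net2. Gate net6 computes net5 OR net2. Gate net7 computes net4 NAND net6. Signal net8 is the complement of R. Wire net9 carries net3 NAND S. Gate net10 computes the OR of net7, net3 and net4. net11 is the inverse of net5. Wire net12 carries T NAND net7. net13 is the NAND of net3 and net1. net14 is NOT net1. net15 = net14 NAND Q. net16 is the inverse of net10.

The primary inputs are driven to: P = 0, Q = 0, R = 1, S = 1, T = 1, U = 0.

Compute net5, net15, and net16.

net5 = 0  net15 = 1  net16 = 0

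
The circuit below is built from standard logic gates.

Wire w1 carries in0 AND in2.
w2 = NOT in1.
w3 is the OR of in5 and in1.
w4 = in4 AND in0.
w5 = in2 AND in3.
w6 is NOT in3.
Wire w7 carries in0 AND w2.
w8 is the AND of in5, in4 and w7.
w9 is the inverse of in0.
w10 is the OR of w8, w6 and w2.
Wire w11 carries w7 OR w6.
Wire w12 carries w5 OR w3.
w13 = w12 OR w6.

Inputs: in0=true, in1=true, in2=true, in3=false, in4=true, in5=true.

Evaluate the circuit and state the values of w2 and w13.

w2 = false  w13 = true

w2 = NOT in1 = NOT true = false
w3 = in5 OR in1 = true OR true = true
w5 = in2 AND in3 = true AND false = false
w6 = NOT in3 = NOT false = true
w12 = w5 OR w3 = false OR true = true
w13 = w12 OR w6 = true OR true = true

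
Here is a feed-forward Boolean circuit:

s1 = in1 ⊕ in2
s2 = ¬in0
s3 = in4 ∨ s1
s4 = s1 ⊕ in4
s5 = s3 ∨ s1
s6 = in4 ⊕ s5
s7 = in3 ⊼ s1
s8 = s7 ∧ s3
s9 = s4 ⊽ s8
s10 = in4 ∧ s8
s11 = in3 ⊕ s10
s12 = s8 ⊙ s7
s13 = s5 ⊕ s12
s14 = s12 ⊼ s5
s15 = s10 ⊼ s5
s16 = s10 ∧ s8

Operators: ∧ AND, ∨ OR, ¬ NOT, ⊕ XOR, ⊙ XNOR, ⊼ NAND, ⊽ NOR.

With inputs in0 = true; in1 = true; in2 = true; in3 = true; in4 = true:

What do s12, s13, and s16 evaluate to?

s12 = true  s13 = false  s16 = true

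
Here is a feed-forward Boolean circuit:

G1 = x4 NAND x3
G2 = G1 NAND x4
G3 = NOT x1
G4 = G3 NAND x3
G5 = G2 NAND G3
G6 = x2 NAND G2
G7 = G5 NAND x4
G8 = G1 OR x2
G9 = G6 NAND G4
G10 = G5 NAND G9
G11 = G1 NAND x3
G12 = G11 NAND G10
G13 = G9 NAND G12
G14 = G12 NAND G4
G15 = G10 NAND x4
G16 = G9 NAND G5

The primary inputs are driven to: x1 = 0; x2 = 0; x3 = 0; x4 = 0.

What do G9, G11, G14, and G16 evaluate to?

G9 = 0  G11 = 1  G14 = 1  G16 = 1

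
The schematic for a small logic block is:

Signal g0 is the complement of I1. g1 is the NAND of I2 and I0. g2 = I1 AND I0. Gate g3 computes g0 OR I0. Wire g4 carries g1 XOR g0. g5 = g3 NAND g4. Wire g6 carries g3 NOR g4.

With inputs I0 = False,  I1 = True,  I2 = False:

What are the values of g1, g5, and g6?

g0 = NOT I1 = NOT True = False
g1 = I2 NAND I0 = False NAND False = True
g3 = g0 OR I0 = False OR False = False
g4 = g1 XOR g0 = True XOR False = True
g5 = g3 NAND g4 = False NAND True = True
g6 = g3 NOR g4 = False NOR True = False

g1 = True; g5 = True; g6 = False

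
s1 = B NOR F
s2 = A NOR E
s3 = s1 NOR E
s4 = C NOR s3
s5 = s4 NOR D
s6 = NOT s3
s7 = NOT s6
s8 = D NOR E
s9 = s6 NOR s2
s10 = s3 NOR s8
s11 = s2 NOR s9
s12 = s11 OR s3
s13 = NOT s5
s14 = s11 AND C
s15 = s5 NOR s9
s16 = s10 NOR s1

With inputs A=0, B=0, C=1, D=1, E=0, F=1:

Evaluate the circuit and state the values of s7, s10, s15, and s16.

s7 = 1, s10 = 0, s15 = 1, s16 = 1

s1 = B NOR F = 0 NOR 1 = 0
s2 = A NOR E = 0 NOR 0 = 1
s3 = s1 NOR E = 0 NOR 0 = 1
s4 = C NOR s3 = 1 NOR 1 = 0
s5 = s4 NOR D = 0 NOR 1 = 0
s6 = NOT s3 = NOT 1 = 0
s7 = NOT s6 = NOT 0 = 1
s8 = D NOR E = 1 NOR 0 = 0
s9 = s6 NOR s2 = 0 NOR 1 = 0
s10 = s3 NOR s8 = 1 NOR 0 = 0
s15 = s5 NOR s9 = 0 NOR 0 = 1
s16 = s10 NOR s1 = 0 NOR 0 = 1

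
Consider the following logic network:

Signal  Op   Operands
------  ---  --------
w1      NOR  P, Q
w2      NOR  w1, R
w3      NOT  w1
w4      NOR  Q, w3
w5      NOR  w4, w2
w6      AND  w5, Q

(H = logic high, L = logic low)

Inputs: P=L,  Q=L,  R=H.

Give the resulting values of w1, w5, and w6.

w1 = P NOR Q = L NOR L = H
w2 = w1 NOR R = H NOR H = L
w3 = NOT w1 = NOT H = L
w4 = Q NOR w3 = L NOR L = H
w5 = w4 NOR w2 = H NOR L = L
w6 = w5 AND Q = L AND L = L

w1 = H; w5 = L; w6 = L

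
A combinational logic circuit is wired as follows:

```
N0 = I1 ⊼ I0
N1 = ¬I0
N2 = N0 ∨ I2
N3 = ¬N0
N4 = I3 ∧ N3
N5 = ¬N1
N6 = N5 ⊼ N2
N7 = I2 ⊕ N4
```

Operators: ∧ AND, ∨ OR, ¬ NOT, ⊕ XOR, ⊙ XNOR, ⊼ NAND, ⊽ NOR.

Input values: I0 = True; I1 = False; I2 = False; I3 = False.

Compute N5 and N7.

N0 = I1 NAND I0 = False NAND True = True
N1 = NOT I0 = NOT True = False
N3 = NOT N0 = NOT True = False
N4 = I3 AND N3 = False AND False = False
N5 = NOT N1 = NOT False = True
N7 = I2 XOR N4 = False XOR False = False

N5 = True, N7 = False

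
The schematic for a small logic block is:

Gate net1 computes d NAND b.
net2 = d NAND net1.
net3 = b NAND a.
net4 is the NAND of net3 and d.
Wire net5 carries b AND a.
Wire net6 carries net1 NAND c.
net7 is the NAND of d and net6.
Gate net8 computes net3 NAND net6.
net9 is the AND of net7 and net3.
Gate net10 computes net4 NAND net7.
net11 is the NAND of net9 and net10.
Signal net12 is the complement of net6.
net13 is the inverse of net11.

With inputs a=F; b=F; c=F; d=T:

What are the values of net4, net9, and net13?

net4 = F, net9 = F, net13 = F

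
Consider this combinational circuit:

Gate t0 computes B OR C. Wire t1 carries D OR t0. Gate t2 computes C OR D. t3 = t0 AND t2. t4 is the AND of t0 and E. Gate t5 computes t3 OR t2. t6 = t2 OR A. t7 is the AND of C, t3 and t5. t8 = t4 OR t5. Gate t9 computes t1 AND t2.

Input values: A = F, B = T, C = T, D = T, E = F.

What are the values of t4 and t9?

t4 = F  t9 = T

t0 = B OR C = T OR T = T
t1 = D OR t0 = T OR T = T
t2 = C OR D = T OR T = T
t4 = t0 AND E = T AND F = F
t9 = t1 AND t2 = T AND T = T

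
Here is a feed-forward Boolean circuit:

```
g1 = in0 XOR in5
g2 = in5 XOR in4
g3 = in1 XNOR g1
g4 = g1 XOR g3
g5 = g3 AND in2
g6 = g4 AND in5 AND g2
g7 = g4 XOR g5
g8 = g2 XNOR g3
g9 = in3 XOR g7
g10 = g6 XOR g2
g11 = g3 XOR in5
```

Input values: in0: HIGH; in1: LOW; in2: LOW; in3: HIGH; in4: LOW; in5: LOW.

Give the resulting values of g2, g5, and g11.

g1 = in0 XOR in5 = HIGH XOR LOW = HIGH
g2 = in5 XOR in4 = LOW XOR LOW = LOW
g3 = in1 XNOR g1 = LOW XNOR HIGH = LOW
g5 = g3 AND in2 = LOW AND LOW = LOW
g11 = g3 XOR in5 = LOW XOR LOW = LOW

g2 = LOW; g5 = LOW; g11 = LOW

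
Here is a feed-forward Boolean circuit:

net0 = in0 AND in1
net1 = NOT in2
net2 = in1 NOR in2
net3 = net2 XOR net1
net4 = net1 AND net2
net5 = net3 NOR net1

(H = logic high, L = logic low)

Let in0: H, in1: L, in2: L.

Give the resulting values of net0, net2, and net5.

net0 = L, net2 = H, net5 = L

net0 = in0 AND in1 = H AND L = L
net1 = NOT in2 = NOT L = H
net2 = in1 NOR in2 = L NOR L = H
net3 = net2 XOR net1 = H XOR H = L
net5 = net3 NOR net1 = L NOR H = L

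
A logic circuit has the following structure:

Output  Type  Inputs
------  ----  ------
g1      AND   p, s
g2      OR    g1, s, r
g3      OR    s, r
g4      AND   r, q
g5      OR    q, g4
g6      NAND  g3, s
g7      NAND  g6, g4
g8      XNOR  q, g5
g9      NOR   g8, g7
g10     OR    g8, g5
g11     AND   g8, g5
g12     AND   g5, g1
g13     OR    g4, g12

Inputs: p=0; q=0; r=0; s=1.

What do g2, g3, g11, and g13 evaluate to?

g2 = 1  g3 = 1  g11 = 0  g13 = 0

g1 = p AND s = 0 AND 1 = 0
g2 = g1 OR s OR r = 0 OR 1 OR 0 = 1
g3 = s OR r = 1 OR 0 = 1
g4 = r AND q = 0 AND 0 = 0
g5 = q OR g4 = 0 OR 0 = 0
g8 = q XNOR g5 = 0 XNOR 0 = 1
g11 = g8 AND g5 = 1 AND 0 = 0
g12 = g5 AND g1 = 0 AND 0 = 0
g13 = g4 OR g12 = 0 OR 0 = 0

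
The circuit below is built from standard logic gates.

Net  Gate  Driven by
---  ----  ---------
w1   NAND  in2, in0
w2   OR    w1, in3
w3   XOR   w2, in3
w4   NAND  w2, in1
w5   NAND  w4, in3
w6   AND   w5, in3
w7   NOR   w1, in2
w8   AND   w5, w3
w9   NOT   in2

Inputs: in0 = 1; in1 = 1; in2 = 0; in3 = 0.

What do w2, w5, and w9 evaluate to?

w2 = 1, w5 = 1, w9 = 1

w1 = in2 NAND in0 = 0 NAND 1 = 1
w2 = w1 OR in3 = 1 OR 0 = 1
w4 = w2 NAND in1 = 1 NAND 1 = 0
w5 = w4 NAND in3 = 0 NAND 0 = 1
w9 = NOT in2 = NOT 0 = 1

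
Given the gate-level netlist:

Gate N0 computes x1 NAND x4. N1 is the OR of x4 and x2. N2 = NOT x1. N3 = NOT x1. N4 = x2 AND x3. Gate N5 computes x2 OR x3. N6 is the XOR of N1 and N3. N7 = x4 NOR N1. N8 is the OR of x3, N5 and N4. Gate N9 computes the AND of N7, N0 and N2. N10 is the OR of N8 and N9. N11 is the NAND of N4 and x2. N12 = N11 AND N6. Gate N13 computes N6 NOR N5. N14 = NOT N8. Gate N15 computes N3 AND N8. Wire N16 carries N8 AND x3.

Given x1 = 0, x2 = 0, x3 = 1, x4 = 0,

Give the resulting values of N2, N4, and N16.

N2 = NOT x1 = NOT 0 = 1
N4 = x2 AND x3 = 0 AND 1 = 0
N5 = x2 OR x3 = 0 OR 1 = 1
N8 = x3 OR N5 OR N4 = 1 OR 1 OR 0 = 1
N16 = N8 AND x3 = 1 AND 1 = 1

N2 = 1; N4 = 0; N16 = 1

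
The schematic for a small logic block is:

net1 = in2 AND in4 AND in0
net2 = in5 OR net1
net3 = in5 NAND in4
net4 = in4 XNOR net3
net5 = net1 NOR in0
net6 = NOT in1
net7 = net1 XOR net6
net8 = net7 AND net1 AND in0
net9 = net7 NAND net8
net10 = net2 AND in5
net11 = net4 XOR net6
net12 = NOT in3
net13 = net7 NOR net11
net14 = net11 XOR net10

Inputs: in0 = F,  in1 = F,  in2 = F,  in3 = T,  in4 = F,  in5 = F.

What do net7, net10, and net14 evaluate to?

net7 = T  net10 = F  net14 = T

net1 = in2 AND in4 AND in0 = F AND F AND F = F
net2 = in5 OR net1 = F OR F = F
net3 = in5 NAND in4 = F NAND F = T
net4 = in4 XNOR net3 = F XNOR T = F
net6 = NOT in1 = NOT F = T
net7 = net1 XOR net6 = F XOR T = T
net10 = net2 AND in5 = F AND F = F
net11 = net4 XOR net6 = F XOR T = T
net14 = net11 XOR net10 = T XOR F = T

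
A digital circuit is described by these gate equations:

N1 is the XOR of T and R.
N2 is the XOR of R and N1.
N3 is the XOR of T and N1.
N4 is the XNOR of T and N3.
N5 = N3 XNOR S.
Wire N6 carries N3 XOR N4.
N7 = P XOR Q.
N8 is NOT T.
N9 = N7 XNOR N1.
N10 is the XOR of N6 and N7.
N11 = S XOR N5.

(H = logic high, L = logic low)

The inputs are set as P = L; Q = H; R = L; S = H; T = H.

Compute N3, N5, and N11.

N1 = T XOR R = H XOR L = H
N3 = T XOR N1 = H XOR H = L
N5 = N3 XNOR S = L XNOR H = L
N11 = S XOR N5 = H XOR L = H

N3 = L; N5 = L; N11 = H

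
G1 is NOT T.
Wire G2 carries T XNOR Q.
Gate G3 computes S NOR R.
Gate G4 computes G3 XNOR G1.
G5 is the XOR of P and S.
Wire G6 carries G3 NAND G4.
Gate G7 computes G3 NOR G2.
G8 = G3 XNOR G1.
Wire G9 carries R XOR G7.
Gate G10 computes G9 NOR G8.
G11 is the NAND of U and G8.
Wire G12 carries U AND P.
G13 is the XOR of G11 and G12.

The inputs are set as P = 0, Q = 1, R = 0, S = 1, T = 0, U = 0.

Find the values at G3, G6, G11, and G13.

G1 = NOT T = NOT 0 = 1
G3 = S NOR R = 1 NOR 0 = 0
G4 = G3 XNOR G1 = 0 XNOR 1 = 0
G6 = G3 NAND G4 = 0 NAND 0 = 1
G8 = G3 XNOR G1 = 0 XNOR 1 = 0
G11 = U NAND G8 = 0 NAND 0 = 1
G12 = U AND P = 0 AND 0 = 0
G13 = G11 XOR G12 = 1 XOR 0 = 1

G3 = 0  G6 = 1  G11 = 1  G13 = 1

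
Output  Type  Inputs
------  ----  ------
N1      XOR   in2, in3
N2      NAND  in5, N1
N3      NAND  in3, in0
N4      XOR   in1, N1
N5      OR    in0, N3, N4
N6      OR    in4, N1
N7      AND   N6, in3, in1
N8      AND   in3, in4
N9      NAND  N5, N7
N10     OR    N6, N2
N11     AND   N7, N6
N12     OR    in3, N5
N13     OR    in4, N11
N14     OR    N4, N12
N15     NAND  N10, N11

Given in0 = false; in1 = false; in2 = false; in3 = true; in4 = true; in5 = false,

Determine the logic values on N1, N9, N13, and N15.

N1 = true  N9 = true  N13 = true  N15 = true

N1 = in2 XOR in3 = false XOR true = true
N2 = in5 NAND N1 = false NAND true = true
N3 = in3 NAND in0 = true NAND false = true
N4 = in1 XOR N1 = false XOR true = true
N5 = in0 OR N3 OR N4 = false OR true OR true = true
N6 = in4 OR N1 = true OR true = true
N7 = N6 AND in3 AND in1 = true AND true AND false = false
N9 = N5 NAND N7 = true NAND false = true
N10 = N6 OR N2 = true OR true = true
N11 = N7 AND N6 = false AND true = false
N13 = in4 OR N11 = true OR false = true
N15 = N10 NAND N11 = true NAND false = true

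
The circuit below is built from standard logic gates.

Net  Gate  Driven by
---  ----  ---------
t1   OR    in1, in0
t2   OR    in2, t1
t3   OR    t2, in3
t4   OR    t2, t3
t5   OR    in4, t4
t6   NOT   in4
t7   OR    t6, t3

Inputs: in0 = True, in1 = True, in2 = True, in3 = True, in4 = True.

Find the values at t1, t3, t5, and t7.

t1 = True, t3 = True, t5 = True, t7 = True

t1 = in1 OR in0 = True OR True = True
t2 = in2 OR t1 = True OR True = True
t3 = t2 OR in3 = True OR True = True
t4 = t2 OR t3 = True OR True = True
t5 = in4 OR t4 = True OR True = True
t6 = NOT in4 = NOT True = False
t7 = t6 OR t3 = False OR True = True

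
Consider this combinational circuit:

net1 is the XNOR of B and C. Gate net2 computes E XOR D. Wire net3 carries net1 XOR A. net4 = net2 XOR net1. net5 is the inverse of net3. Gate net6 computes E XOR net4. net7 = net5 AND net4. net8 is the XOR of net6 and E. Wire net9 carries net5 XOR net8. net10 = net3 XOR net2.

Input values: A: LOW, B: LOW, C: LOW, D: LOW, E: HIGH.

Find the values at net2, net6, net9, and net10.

net2 = HIGH; net6 = HIGH; net9 = LOW; net10 = LOW

net1 = B XNOR C = LOW XNOR LOW = HIGH
net2 = E XOR D = HIGH XOR LOW = HIGH
net3 = net1 XOR A = HIGH XOR LOW = HIGH
net4 = net2 XOR net1 = HIGH XOR HIGH = LOW
net5 = NOT net3 = NOT HIGH = LOW
net6 = E XOR net4 = HIGH XOR LOW = HIGH
net8 = net6 XOR E = HIGH XOR HIGH = LOW
net9 = net5 XOR net8 = LOW XOR LOW = LOW
net10 = net3 XOR net2 = HIGH XOR HIGH = LOW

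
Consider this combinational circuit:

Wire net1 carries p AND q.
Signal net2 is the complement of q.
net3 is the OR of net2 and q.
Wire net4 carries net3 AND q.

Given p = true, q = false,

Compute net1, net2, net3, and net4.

net1 = false, net2 = true, net3 = true, net4 = false

net1 = p AND q = true AND false = false
net2 = NOT q = NOT false = true
net3 = net2 OR q = true OR false = true
net4 = net3 AND q = true AND false = false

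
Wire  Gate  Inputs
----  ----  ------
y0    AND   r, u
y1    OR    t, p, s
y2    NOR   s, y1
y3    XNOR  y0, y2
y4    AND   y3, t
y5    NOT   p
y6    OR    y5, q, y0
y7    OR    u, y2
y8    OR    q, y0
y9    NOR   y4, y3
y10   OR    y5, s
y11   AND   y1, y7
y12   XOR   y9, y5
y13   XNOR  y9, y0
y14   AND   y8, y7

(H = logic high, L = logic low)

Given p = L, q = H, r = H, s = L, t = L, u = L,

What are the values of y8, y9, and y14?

y0 = r AND u = H AND L = L
y1 = t OR p OR s = L OR L OR L = L
y2 = s NOR y1 = L NOR L = H
y3 = y0 XNOR y2 = L XNOR H = L
y4 = y3 AND t = L AND L = L
y7 = u OR y2 = L OR H = H
y8 = q OR y0 = H OR L = H
y9 = y4 NOR y3 = L NOR L = H
y14 = y8 AND y7 = H AND H = H

y8 = H, y9 = H, y14 = H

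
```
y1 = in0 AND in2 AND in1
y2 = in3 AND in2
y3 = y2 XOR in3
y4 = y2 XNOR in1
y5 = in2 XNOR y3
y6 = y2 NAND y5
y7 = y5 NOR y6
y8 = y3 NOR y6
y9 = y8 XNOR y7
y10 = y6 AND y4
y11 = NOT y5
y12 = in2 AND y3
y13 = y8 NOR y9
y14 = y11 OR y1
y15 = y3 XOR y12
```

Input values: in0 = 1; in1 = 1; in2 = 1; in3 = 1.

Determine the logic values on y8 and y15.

y8 = 0, y15 = 0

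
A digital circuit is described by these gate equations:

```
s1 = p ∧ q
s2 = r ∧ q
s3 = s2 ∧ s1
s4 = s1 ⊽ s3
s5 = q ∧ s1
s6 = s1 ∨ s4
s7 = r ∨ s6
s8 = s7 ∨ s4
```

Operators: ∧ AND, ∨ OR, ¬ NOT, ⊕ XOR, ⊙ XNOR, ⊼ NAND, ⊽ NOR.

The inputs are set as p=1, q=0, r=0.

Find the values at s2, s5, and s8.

s2 = 0; s5 = 0; s8 = 1

s1 = p AND q = 1 AND 0 = 0
s2 = r AND q = 0 AND 0 = 0
s3 = s2 AND s1 = 0 AND 0 = 0
s4 = s1 NOR s3 = 0 NOR 0 = 1
s5 = q AND s1 = 0 AND 0 = 0
s6 = s1 OR s4 = 0 OR 1 = 1
s7 = r OR s6 = 0 OR 1 = 1
s8 = s7 OR s4 = 1 OR 1 = 1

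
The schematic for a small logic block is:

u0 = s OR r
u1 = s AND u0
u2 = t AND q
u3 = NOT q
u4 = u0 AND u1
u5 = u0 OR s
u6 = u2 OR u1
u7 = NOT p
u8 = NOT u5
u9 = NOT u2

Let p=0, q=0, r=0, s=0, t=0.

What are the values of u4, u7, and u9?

u4 = 0, u7 = 1, u9 = 1

u0 = s OR r = 0 OR 0 = 0
u1 = s AND u0 = 0 AND 0 = 0
u2 = t AND q = 0 AND 0 = 0
u4 = u0 AND u1 = 0 AND 0 = 0
u7 = NOT p = NOT 0 = 1
u9 = NOT u2 = NOT 0 = 1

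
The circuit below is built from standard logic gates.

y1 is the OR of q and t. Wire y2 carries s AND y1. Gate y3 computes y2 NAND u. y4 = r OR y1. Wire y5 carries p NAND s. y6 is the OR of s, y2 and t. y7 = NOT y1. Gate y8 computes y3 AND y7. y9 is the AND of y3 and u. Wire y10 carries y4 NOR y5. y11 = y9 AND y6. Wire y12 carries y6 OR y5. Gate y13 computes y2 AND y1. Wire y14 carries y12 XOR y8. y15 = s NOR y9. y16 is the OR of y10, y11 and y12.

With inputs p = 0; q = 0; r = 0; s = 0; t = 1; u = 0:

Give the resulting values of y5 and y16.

y5 = 1, y16 = 1

y1 = q OR t = 0 OR 1 = 1
y2 = s AND y1 = 0 AND 1 = 0
y3 = y2 NAND u = 0 NAND 0 = 1
y4 = r OR y1 = 0 OR 1 = 1
y5 = p NAND s = 0 NAND 0 = 1
y6 = s OR y2 OR t = 0 OR 0 OR 1 = 1
y9 = y3 AND u = 1 AND 0 = 0
y10 = y4 NOR y5 = 1 NOR 1 = 0
y11 = y9 AND y6 = 0 AND 1 = 0
y12 = y6 OR y5 = 1 OR 1 = 1
y16 = y10 OR y11 OR y12 = 0 OR 0 OR 1 = 1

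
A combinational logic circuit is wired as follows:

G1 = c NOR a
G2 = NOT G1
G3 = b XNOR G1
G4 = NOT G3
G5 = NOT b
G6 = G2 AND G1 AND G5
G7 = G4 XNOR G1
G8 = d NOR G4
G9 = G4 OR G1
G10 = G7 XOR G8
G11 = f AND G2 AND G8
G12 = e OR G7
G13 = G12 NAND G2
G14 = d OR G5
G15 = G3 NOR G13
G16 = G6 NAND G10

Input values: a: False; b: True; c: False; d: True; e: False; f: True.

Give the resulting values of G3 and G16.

G3 = True, G16 = True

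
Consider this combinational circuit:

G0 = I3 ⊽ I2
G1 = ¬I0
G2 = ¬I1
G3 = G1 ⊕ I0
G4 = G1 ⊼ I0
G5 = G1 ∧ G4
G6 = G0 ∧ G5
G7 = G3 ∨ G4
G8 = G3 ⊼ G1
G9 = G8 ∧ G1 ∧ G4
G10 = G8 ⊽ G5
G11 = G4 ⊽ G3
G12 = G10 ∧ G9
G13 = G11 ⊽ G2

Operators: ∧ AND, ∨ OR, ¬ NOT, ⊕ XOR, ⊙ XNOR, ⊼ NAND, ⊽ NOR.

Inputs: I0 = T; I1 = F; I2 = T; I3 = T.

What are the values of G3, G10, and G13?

G3 = T  G10 = F  G13 = F

G1 = NOT I0 = NOT T = F
G2 = NOT I1 = NOT F = T
G3 = G1 XOR I0 = F XOR T = T
G4 = G1 NAND I0 = F NAND T = T
G5 = G1 AND G4 = F AND T = F
G8 = G3 NAND G1 = T NAND F = T
G10 = G8 NOR G5 = T NOR F = F
G11 = G4 NOR G3 = T NOR T = F
G13 = G11 NOR G2 = F NOR T = F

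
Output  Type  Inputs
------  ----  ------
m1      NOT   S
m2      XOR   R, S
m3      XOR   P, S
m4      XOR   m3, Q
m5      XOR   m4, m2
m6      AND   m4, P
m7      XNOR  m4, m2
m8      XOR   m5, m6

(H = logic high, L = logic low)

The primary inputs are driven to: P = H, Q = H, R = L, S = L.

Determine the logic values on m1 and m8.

m1 = H, m8 = L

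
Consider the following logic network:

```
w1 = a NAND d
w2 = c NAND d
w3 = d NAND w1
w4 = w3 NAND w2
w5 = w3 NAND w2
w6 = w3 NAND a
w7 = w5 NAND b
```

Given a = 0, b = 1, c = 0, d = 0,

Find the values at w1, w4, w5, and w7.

w1 = 1, w4 = 0, w5 = 0, w7 = 1

w1 = a NAND d = 0 NAND 0 = 1
w2 = c NAND d = 0 NAND 0 = 1
w3 = d NAND w1 = 0 NAND 1 = 1
w4 = w3 NAND w2 = 1 NAND 1 = 0
w5 = w3 NAND w2 = 1 NAND 1 = 0
w7 = w5 NAND b = 0 NAND 1 = 1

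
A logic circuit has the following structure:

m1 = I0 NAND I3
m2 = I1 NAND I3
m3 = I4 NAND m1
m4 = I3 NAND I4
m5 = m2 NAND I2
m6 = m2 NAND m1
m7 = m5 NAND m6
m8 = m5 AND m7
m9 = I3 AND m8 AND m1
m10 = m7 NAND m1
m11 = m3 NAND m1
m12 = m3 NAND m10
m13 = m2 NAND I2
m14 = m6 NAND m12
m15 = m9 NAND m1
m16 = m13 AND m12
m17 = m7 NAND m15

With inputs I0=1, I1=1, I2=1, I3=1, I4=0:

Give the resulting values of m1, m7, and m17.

m1 = 0  m7 = 0  m17 = 1

m1 = I0 NAND I3 = 1 NAND 1 = 0
m2 = I1 NAND I3 = 1 NAND 1 = 0
m5 = m2 NAND I2 = 0 NAND 1 = 1
m6 = m2 NAND m1 = 0 NAND 0 = 1
m7 = m5 NAND m6 = 1 NAND 1 = 0
m8 = m5 AND m7 = 1 AND 0 = 0
m9 = I3 AND m8 AND m1 = 1 AND 0 AND 0 = 0
m15 = m9 NAND m1 = 0 NAND 0 = 1
m17 = m7 NAND m15 = 0 NAND 1 = 1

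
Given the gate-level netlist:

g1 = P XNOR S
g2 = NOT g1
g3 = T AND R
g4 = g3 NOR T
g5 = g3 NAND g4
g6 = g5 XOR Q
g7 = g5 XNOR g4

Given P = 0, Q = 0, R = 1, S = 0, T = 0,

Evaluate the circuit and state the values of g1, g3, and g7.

g1 = 1  g3 = 0  g7 = 1

g1 = P XNOR S = 0 XNOR 0 = 1
g3 = T AND R = 0 AND 1 = 0
g4 = g3 NOR T = 0 NOR 0 = 1
g5 = g3 NAND g4 = 0 NAND 1 = 1
g7 = g5 XNOR g4 = 1 XNOR 1 = 1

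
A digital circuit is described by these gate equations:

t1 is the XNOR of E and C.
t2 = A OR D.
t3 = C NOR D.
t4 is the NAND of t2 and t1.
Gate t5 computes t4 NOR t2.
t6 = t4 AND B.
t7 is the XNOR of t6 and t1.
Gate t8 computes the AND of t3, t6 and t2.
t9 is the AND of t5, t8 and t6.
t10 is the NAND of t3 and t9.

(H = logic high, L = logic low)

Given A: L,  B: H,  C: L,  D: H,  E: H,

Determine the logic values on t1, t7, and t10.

t1 = L  t7 = L  t10 = H

t1 = E XNOR C = H XNOR L = L
t2 = A OR D = L OR H = H
t3 = C NOR D = L NOR H = L
t4 = t2 NAND t1 = H NAND L = H
t5 = t4 NOR t2 = H NOR H = L
t6 = t4 AND B = H AND H = H
t7 = t6 XNOR t1 = H XNOR L = L
t8 = t3 AND t6 AND t2 = L AND H AND H = L
t9 = t5 AND t8 AND t6 = L AND L AND H = L
t10 = t3 NAND t9 = L NAND L = H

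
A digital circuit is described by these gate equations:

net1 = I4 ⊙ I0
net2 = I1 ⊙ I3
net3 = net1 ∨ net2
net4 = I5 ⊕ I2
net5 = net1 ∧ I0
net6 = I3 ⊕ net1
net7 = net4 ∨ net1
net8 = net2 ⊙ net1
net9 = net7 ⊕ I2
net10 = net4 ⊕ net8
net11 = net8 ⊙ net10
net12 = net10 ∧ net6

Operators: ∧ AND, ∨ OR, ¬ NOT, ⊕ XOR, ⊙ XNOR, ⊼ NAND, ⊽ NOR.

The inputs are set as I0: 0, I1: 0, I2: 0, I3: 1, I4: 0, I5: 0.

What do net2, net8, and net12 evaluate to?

net1 = I4 XNOR I0 = 0 XNOR 0 = 1
net2 = I1 XNOR I3 = 0 XNOR 1 = 0
net4 = I5 XOR I2 = 0 XOR 0 = 0
net6 = I3 XOR net1 = 1 XOR 1 = 0
net8 = net2 XNOR net1 = 0 XNOR 1 = 0
net10 = net4 XOR net8 = 0 XOR 0 = 0
net12 = net10 AND net6 = 0 AND 0 = 0

net2 = 0  net8 = 0  net12 = 0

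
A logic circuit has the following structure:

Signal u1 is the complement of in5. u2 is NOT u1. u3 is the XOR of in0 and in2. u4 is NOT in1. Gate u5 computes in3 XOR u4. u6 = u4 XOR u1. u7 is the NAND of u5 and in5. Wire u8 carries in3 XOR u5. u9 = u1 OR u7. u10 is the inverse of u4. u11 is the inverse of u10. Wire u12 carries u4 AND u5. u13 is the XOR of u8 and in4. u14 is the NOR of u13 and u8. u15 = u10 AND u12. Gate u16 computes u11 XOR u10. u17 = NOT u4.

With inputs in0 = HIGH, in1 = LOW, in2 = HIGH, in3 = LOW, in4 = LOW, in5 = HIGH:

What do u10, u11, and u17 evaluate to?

u4 = NOT in1 = NOT LOW = HIGH
u10 = NOT u4 = NOT HIGH = LOW
u11 = NOT u10 = NOT LOW = HIGH
u17 = NOT u4 = NOT HIGH = LOW

u10 = LOW; u11 = HIGH; u17 = LOW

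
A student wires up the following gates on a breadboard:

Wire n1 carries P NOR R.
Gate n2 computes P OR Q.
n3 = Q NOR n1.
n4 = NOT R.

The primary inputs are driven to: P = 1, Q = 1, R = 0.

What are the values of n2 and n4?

n2 = 1, n4 = 1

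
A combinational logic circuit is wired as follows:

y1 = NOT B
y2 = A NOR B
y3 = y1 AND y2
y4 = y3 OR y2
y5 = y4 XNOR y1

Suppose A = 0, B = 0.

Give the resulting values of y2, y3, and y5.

y1 = NOT B = NOT 0 = 1
y2 = A NOR B = 0 NOR 0 = 1
y3 = y1 AND y2 = 1 AND 1 = 1
y4 = y3 OR y2 = 1 OR 1 = 1
y5 = y4 XNOR y1 = 1 XNOR 1 = 1

y2 = 1  y3 = 1  y5 = 1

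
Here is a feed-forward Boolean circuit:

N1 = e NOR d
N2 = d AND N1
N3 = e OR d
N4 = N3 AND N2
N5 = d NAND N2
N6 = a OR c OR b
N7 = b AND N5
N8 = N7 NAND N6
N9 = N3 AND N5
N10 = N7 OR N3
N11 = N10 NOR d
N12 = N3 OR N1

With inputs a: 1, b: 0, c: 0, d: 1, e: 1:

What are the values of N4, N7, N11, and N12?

N1 = e NOR d = 1 NOR 1 = 0
N2 = d AND N1 = 1 AND 0 = 0
N3 = e OR d = 1 OR 1 = 1
N4 = N3 AND N2 = 1 AND 0 = 0
N5 = d NAND N2 = 1 NAND 0 = 1
N7 = b AND N5 = 0 AND 1 = 0
N10 = N7 OR N3 = 0 OR 1 = 1
N11 = N10 NOR d = 1 NOR 1 = 0
N12 = N3 OR N1 = 1 OR 0 = 1

N4 = 0  N7 = 0  N11 = 0  N12 = 1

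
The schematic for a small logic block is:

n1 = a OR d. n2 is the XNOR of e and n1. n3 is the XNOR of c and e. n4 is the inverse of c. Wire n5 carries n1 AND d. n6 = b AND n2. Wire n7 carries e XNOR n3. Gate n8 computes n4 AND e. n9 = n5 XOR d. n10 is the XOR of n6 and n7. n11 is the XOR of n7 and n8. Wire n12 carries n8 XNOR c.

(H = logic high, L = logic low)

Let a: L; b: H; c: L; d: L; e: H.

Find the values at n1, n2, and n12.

n1 = a OR d = L OR L = L
n2 = e XNOR n1 = H XNOR L = L
n4 = NOT c = NOT L = H
n8 = n4 AND e = H AND H = H
n12 = n8 XNOR c = H XNOR L = L

n1 = L, n2 = L, n12 = L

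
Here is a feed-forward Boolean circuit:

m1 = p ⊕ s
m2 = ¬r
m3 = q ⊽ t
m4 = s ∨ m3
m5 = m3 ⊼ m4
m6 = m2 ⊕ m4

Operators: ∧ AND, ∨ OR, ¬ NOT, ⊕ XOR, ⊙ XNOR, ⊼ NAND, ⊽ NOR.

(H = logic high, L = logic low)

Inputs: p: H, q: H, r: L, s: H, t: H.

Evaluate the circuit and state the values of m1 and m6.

m1 = L; m6 = L

m1 = p XOR s = H XOR H = L
m2 = NOT r = NOT L = H
m3 = q NOR t = H NOR H = L
m4 = s OR m3 = H OR L = H
m6 = m2 XOR m4 = H XOR H = L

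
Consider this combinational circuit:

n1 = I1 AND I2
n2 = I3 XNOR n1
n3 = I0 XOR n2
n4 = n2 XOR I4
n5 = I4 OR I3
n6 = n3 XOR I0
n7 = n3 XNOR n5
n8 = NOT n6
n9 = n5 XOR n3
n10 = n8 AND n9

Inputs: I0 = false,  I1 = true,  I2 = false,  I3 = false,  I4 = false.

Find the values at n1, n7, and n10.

n1 = false  n7 = false  n10 = false

n1 = I1 AND I2 = true AND false = false
n2 = I3 XNOR n1 = false XNOR false = true
n3 = I0 XOR n2 = false XOR true = true
n5 = I4 OR I3 = false OR false = false
n6 = n3 XOR I0 = true XOR false = true
n7 = n3 XNOR n5 = true XNOR false = false
n8 = NOT n6 = NOT true = false
n9 = n5 XOR n3 = false XOR true = true
n10 = n8 AND n9 = false AND true = false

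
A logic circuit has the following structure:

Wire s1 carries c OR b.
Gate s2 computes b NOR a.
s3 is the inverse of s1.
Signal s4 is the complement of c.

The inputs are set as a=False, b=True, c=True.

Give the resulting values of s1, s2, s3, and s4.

s1 = c OR b = True OR True = True
s2 = b NOR a = True NOR False = False
s3 = NOT s1 = NOT True = False
s4 = NOT c = NOT True = False

s1 = True  s2 = False  s3 = False  s4 = False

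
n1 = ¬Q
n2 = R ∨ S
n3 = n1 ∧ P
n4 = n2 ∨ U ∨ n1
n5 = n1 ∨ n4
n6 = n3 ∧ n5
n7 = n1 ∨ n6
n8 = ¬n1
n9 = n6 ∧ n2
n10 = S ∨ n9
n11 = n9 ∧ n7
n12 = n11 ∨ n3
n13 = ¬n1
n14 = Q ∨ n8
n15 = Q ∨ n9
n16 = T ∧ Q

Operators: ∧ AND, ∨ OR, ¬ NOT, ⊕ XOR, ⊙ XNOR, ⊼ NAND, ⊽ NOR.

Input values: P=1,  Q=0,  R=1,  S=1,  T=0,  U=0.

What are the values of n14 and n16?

n1 = NOT Q = NOT 0 = 1
n8 = NOT n1 = NOT 1 = 0
n14 = Q OR n8 = 0 OR 0 = 0
n16 = T AND Q = 0 AND 0 = 0

n14 = 0  n16 = 0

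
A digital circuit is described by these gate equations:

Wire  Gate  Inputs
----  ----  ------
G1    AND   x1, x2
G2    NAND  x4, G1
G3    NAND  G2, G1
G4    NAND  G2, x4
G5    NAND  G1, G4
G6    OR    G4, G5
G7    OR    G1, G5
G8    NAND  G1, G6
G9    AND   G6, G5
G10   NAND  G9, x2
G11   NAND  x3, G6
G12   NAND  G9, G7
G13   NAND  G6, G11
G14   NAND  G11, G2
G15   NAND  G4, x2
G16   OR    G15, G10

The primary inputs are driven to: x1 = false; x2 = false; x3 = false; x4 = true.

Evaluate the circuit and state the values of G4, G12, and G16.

G4 = false  G12 = false  G16 = true

G1 = x1 AND x2 = false AND false = false
G2 = x4 NAND G1 = true NAND false = true
G4 = G2 NAND x4 = true NAND true = false
G5 = G1 NAND G4 = false NAND false = true
G6 = G4 OR G5 = false OR true = true
G7 = G1 OR G5 = false OR true = true
G9 = G6 AND G5 = true AND true = true
G10 = G9 NAND x2 = true NAND false = true
G12 = G9 NAND G7 = true NAND true = false
G15 = G4 NAND x2 = false NAND false = true
G16 = G15 OR G10 = true OR true = true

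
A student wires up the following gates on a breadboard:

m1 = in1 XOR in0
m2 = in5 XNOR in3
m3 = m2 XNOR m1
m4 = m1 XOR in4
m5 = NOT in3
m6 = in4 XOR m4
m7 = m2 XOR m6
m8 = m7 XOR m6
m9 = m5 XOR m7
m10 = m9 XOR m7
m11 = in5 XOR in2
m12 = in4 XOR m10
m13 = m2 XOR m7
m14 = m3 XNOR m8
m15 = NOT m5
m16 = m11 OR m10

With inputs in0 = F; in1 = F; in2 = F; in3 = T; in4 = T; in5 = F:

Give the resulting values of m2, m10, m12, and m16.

m1 = in1 XOR in0 = F XOR F = F
m2 = in5 XNOR in3 = F XNOR T = F
m4 = m1 XOR in4 = F XOR T = T
m5 = NOT in3 = NOT T = F
m6 = in4 XOR m4 = T XOR T = F
m7 = m2 XOR m6 = F XOR F = F
m9 = m5 XOR m7 = F XOR F = F
m10 = m9 XOR m7 = F XOR F = F
m11 = in5 XOR in2 = F XOR F = F
m12 = in4 XOR m10 = T XOR F = T
m16 = m11 OR m10 = F OR F = F

m2 = F  m10 = F  m12 = T  m16 = F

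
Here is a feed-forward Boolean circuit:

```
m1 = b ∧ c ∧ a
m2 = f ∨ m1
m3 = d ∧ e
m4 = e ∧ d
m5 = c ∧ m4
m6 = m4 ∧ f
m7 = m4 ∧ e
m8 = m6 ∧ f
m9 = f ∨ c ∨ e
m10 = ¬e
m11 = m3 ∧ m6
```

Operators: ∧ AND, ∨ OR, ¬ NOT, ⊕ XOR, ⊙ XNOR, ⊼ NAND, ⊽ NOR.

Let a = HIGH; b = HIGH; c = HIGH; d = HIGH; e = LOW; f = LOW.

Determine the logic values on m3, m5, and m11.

m3 = d AND e = HIGH AND LOW = LOW
m4 = e AND d = LOW AND HIGH = LOW
m5 = c AND m4 = HIGH AND LOW = LOW
m6 = m4 AND f = LOW AND LOW = LOW
m11 = m3 AND m6 = LOW AND LOW = LOW

m3 = LOW  m5 = LOW  m11 = LOW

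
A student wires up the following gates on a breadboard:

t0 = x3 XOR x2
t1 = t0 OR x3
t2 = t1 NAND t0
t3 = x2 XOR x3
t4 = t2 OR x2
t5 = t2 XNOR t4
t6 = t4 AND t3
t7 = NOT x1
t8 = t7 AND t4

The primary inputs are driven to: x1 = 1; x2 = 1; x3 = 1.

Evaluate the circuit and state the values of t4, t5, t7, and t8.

t4 = 1, t5 = 1, t7 = 0, t8 = 0

t0 = x3 XOR x2 = 1 XOR 1 = 0
t1 = t0 OR x3 = 0 OR 1 = 1
t2 = t1 NAND t0 = 1 NAND 0 = 1
t4 = t2 OR x2 = 1 OR 1 = 1
t5 = t2 XNOR t4 = 1 XNOR 1 = 1
t7 = NOT x1 = NOT 1 = 0
t8 = t7 AND t4 = 0 AND 1 = 0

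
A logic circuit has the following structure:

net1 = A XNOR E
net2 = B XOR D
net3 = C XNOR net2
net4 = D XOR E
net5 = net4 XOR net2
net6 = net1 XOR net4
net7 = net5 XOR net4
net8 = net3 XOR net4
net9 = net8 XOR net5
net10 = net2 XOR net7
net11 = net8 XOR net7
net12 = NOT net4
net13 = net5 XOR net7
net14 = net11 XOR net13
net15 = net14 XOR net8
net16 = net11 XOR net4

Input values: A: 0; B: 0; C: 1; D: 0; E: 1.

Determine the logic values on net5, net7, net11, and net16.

net5 = 1, net7 = 0, net11 = 1, net16 = 0

net2 = B XOR D = 0 XOR 0 = 0
net3 = C XNOR net2 = 1 XNOR 0 = 0
net4 = D XOR E = 0 XOR 1 = 1
net5 = net4 XOR net2 = 1 XOR 0 = 1
net7 = net5 XOR net4 = 1 XOR 1 = 0
net8 = net3 XOR net4 = 0 XOR 1 = 1
net11 = net8 XOR net7 = 1 XOR 0 = 1
net16 = net11 XOR net4 = 1 XOR 1 = 0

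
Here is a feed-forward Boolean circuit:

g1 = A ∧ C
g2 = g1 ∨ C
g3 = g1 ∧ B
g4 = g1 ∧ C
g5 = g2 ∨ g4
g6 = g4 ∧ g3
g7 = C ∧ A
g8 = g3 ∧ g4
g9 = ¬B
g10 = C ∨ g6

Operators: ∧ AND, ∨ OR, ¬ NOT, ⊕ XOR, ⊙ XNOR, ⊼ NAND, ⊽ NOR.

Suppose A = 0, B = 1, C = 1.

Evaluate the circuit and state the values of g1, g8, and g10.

g1 = A AND C = 0 AND 1 = 0
g3 = g1 AND B = 0 AND 1 = 0
g4 = g1 AND C = 0 AND 1 = 0
g6 = g4 AND g3 = 0 AND 0 = 0
g8 = g3 AND g4 = 0 AND 0 = 0
g10 = C OR g6 = 1 OR 0 = 1

g1 = 0; g8 = 0; g10 = 1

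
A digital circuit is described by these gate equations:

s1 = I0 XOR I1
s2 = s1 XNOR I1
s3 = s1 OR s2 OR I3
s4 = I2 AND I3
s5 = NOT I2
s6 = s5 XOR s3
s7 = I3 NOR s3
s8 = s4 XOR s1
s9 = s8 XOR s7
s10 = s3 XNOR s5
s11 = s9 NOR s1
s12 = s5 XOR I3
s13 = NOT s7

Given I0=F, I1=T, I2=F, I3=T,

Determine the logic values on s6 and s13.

s6 = F, s13 = T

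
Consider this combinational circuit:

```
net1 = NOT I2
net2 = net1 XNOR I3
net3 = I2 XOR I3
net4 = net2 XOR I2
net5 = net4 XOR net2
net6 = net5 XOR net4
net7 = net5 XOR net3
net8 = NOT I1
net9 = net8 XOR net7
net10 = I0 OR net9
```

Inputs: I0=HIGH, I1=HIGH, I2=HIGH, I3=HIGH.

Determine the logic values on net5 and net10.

net1 = NOT I2 = NOT HIGH = LOW
net2 = net1 XNOR I3 = LOW XNOR HIGH = LOW
net3 = I2 XOR I3 = HIGH XOR HIGH = LOW
net4 = net2 XOR I2 = LOW XOR HIGH = HIGH
net5 = net4 XOR net2 = HIGH XOR LOW = HIGH
net7 = net5 XOR net3 = HIGH XOR LOW = HIGH
net8 = NOT I1 = NOT HIGH = LOW
net9 = net8 XOR net7 = LOW XOR HIGH = HIGH
net10 = I0 OR net9 = HIGH OR HIGH = HIGH

net5 = HIGH, net10 = HIGH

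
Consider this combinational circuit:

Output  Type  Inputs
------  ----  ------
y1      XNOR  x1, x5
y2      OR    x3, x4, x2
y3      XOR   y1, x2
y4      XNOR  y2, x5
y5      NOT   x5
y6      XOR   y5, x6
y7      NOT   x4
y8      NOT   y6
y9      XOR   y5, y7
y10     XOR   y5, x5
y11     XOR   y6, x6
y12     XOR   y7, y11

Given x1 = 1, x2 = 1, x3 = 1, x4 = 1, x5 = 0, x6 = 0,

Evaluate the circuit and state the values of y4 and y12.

y4 = 0  y12 = 1

y2 = x3 OR x4 OR x2 = 1 OR 1 OR 1 = 1
y4 = y2 XNOR x5 = 1 XNOR 0 = 0
y5 = NOT x5 = NOT 0 = 1
y6 = y5 XOR x6 = 1 XOR 0 = 1
y7 = NOT x4 = NOT 1 = 0
y11 = y6 XOR x6 = 1 XOR 0 = 1
y12 = y7 XOR y11 = 0 XOR 1 = 1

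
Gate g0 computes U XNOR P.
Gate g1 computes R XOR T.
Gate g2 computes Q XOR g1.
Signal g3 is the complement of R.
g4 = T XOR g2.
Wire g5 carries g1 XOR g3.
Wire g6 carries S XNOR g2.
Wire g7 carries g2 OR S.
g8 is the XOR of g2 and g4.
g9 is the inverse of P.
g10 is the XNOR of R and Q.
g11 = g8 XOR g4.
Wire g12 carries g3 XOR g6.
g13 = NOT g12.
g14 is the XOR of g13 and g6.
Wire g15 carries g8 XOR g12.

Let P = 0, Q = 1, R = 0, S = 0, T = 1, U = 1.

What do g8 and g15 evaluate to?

g1 = R XOR T = 0 XOR 1 = 1
g2 = Q XOR g1 = 1 XOR 1 = 0
g3 = NOT R = NOT 0 = 1
g4 = T XOR g2 = 1 XOR 0 = 1
g6 = S XNOR g2 = 0 XNOR 0 = 1
g8 = g2 XOR g4 = 0 XOR 1 = 1
g12 = g3 XOR g6 = 1 XOR 1 = 0
g15 = g8 XOR g12 = 1 XOR 0 = 1

g8 = 1  g15 = 1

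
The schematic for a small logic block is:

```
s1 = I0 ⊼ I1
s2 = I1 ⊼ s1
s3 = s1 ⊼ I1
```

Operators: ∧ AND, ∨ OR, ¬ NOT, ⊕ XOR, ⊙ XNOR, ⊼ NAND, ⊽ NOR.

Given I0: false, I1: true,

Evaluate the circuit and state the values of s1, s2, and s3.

s1 = I0 NAND I1 = false NAND true = true
s2 = I1 NAND s1 = true NAND true = false
s3 = s1 NAND I1 = true NAND true = false

s1 = true  s2 = false  s3 = false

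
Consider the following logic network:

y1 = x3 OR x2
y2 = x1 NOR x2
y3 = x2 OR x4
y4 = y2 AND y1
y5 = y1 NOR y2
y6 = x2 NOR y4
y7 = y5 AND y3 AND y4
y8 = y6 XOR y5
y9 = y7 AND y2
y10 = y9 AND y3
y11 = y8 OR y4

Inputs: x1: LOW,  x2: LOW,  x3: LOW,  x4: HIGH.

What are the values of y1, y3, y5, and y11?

y1 = x3 OR x2 = LOW OR LOW = LOW
y2 = x1 NOR x2 = LOW NOR LOW = HIGH
y3 = x2 OR x4 = LOW OR HIGH = HIGH
y4 = y2 AND y1 = HIGH AND LOW = LOW
y5 = y1 NOR y2 = LOW NOR HIGH = LOW
y6 = x2 NOR y4 = LOW NOR LOW = HIGH
y8 = y6 XOR y5 = HIGH XOR LOW = HIGH
y11 = y8 OR y4 = HIGH OR LOW = HIGH

y1 = LOW  y3 = HIGH  y5 = LOW  y11 = HIGH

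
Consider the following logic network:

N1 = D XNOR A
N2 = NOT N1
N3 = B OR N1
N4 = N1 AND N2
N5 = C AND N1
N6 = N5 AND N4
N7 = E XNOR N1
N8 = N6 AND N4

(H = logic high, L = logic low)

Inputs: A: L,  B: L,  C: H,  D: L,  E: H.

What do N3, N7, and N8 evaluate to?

N1 = D XNOR A = L XNOR L = H
N2 = NOT N1 = NOT H = L
N3 = B OR N1 = L OR H = H
N4 = N1 AND N2 = H AND L = L
N5 = C AND N1 = H AND H = H
N6 = N5 AND N4 = H AND L = L
N7 = E XNOR N1 = H XNOR H = H
N8 = N6 AND N4 = L AND L = L

N3 = H  N7 = H  N8 = L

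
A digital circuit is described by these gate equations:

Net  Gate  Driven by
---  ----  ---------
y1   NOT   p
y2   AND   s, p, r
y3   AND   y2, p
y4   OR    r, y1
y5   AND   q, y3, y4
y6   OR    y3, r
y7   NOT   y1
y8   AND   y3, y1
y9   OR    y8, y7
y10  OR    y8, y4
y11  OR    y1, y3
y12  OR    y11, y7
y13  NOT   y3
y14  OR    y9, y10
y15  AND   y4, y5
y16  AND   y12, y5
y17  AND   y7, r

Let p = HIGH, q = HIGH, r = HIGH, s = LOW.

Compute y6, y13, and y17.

y6 = HIGH  y13 = HIGH  y17 = HIGH

y1 = NOT p = NOT HIGH = LOW
y2 = s AND p AND r = LOW AND HIGH AND HIGH = LOW
y3 = y2 AND p = LOW AND HIGH = LOW
y6 = y3 OR r = LOW OR HIGH = HIGH
y7 = NOT y1 = NOT LOW = HIGH
y13 = NOT y3 = NOT LOW = HIGH
y17 = y7 AND r = HIGH AND HIGH = HIGH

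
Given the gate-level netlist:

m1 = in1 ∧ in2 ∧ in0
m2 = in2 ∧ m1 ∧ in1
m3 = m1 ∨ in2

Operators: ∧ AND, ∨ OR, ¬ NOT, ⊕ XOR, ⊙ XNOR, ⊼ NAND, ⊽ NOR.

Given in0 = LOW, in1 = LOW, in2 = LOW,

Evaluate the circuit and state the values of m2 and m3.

m1 = in1 AND in2 AND in0 = LOW AND LOW AND LOW = LOW
m2 = in2 AND m1 AND in1 = LOW AND LOW AND LOW = LOW
m3 = m1 OR in2 = LOW OR LOW = LOW

m2 = LOW; m3 = LOW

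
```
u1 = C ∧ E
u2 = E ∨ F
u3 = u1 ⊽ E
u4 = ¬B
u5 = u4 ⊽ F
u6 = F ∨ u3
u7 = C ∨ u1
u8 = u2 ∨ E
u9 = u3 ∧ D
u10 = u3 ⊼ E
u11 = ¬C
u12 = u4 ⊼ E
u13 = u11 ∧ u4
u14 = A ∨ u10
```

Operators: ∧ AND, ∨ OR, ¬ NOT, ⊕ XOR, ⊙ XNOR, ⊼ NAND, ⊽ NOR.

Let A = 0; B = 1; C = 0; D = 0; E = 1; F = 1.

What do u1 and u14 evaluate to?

u1 = C AND E = 0 AND 1 = 0
u3 = u1 NOR E = 0 NOR 1 = 0
u10 = u3 NAND E = 0 NAND 1 = 1
u14 = A OR u10 = 0 OR 1 = 1

u1 = 0; u14 = 1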